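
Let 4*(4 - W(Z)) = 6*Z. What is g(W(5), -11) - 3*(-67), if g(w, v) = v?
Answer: 190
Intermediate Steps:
W(Z) = 4 - 3*Z/2
g(W(5), -11) - 3*(-67) = -11 - 3*(-67) = -11 + 201 = 190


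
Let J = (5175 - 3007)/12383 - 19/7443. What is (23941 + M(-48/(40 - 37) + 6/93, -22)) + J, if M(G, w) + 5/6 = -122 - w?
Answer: 4394569302437/184333338 ≈ 23840.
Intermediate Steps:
M(G, w) = -737/6 - w (M(G, w) = -5/6 + (-122 - w) = -737/6 - w)
J = 15901147/92166669 (J = 2168*(1/12383) - 19*1/7443 = 2168/12383 - 19/7443 = 15901147/92166669 ≈ 0.17253)
(23941 + M(-48/(40 - 37) + 6/93, -22)) + J = (23941 + (-737/6 - 1*(-22))) + 15901147/92166669 = (23941 + (-737/6 + 22)) + 15901147/92166669 = (23941 - 605/6) + 15901147/92166669 = 143041/6 + 15901147/92166669 = 4394569302437/184333338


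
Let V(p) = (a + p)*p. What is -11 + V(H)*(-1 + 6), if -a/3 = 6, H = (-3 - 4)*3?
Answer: 4084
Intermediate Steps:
H = -21 (H = -7*3 = -21)
a = -18 (a = -3*6 = -18)
V(p) = p*(-18 + p) (V(p) = (-18 + p)*p = p*(-18 + p))
-11 + V(H)*(-1 + 6) = -11 + (-21*(-18 - 21))*(-1 + 6) = -11 - 21*(-39)*5 = -11 + 819*5 = -11 + 4095 = 4084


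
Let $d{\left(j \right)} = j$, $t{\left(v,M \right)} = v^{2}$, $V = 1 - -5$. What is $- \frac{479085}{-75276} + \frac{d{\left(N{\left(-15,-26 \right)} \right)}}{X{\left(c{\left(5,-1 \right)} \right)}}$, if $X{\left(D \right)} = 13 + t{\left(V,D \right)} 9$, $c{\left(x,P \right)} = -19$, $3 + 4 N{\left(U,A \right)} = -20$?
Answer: $\frac{327274}{51561} \approx 6.3473$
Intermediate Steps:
$N{\left(U,A \right)} = - \frac{23}{4}$ ($N{\left(U,A \right)} = - \frac{3}{4} + \frac{1}{4} \left(-20\right) = - \frac{3}{4} - 5 = - \frac{23}{4}$)
$V = 6$ ($V = 1 + 5 = 6$)
$X{\left(D \right)} = 337$ ($X{\left(D \right)} = 13 + 6^{2} \cdot 9 = 13 + 36 \cdot 9 = 13 + 324 = 337$)
$- \frac{479085}{-75276} + \frac{d{\left(N{\left(-15,-26 \right)} \right)}}{X{\left(c{\left(5,-1 \right)} \right)}} = - \frac{479085}{-75276} - \frac{23}{4 \cdot 337} = \left(-479085\right) \left(- \frac{1}{75276}\right) - \frac{23}{1348} = \frac{3895}{612} - \frac{23}{1348} = \frac{327274}{51561}$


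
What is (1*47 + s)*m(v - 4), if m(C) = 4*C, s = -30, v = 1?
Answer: -204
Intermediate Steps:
(1*47 + s)*m(v - 4) = (1*47 - 30)*(4*(1 - 4)) = (47 - 30)*(4*(-3)) = 17*(-12) = -204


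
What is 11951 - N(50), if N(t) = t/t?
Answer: 11950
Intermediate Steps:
N(t) = 1
11951 - N(50) = 11951 - 1*1 = 11951 - 1 = 11950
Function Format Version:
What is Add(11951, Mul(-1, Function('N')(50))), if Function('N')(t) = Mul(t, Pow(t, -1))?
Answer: 11950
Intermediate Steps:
Function('N')(t) = 1
Add(11951, Mul(-1, Function('N')(50))) = Add(11951, Mul(-1, 1)) = Add(11951, -1) = 11950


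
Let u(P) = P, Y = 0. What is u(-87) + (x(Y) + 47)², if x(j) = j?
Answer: 2122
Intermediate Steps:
u(-87) + (x(Y) + 47)² = -87 + (0 + 47)² = -87 + 47² = -87 + 2209 = 2122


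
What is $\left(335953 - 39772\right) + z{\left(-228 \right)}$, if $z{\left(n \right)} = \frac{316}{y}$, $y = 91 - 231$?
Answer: $\frac{10366256}{35} \approx 2.9618 \cdot 10^{5}$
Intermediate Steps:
$y = -140$
$z{\left(n \right)} = - \frac{79}{35}$ ($z{\left(n \right)} = \frac{316}{-140} = 316 \left(- \frac{1}{140}\right) = - \frac{79}{35}$)
$\left(335953 - 39772\right) + z{\left(-228 \right)} = \left(335953 - 39772\right) - \frac{79}{35} = 296181 - \frac{79}{35} = \frac{10366256}{35}$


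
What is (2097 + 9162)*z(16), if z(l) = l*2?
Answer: 360288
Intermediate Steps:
z(l) = 2*l
(2097 + 9162)*z(16) = (2097 + 9162)*(2*16) = 11259*32 = 360288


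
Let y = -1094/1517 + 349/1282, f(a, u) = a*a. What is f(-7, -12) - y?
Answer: 96167981/1944794 ≈ 49.449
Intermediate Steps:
f(a, u) = a²
y = -873075/1944794 (y = -1094*1/1517 + 349*(1/1282) = -1094/1517 + 349/1282 = -873075/1944794 ≈ -0.44893)
f(-7, -12) - y = (-7)² - 1*(-873075/1944794) = 49 + 873075/1944794 = 96167981/1944794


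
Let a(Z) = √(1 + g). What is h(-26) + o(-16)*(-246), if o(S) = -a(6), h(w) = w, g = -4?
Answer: -26 + 246*I*√3 ≈ -26.0 + 426.08*I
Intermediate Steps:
a(Z) = I*√3 (a(Z) = √(1 - 4) = √(-3) = I*√3)
o(S) = -I*√3
h(-26) + o(-16)*(-246) = -26 - I*√3*(-246) = -26 + 246*I*√3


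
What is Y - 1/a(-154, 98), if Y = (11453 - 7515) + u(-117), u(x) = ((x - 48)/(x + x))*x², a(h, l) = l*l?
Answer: 130523161/9604 ≈ 13591.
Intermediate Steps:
a(h, l) = l²
u(x) = x*(-48 + x)/2 (u(x) = ((-48 + x)/((2*x)))*x² = ((-48 + x)*(1/(2*x)))*x² = ((-48 + x)/(2*x))*x² = x*(-48 + x)/2)
Y = 27181/2 (Y = (11453 - 7515) + (½)*(-117)*(-48 - 117) = 3938 + (½)*(-117)*(-165) = 3938 + 19305/2 = 27181/2 ≈ 13591.)
Y - 1/a(-154, 98) = 27181/2 - 1/(98²) = 27181/2 - 1/9604 = 130523161/9604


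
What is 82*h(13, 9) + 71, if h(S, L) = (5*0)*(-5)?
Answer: 71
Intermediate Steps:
h(S, L) = 0 (h(S, L) = 0*(-5) = 0)
82*h(13, 9) + 71 = 82*0 + 71 = 0 + 71 = 71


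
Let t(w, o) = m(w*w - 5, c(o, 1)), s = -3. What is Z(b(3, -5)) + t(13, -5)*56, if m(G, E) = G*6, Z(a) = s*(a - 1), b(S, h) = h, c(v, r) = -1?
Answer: 55122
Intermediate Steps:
Z(a) = 3 - 3*a (Z(a) = -3*(a - 1) = -3*(-1 + a) = 3 - 3*a)
m(G, E) = 6*G
t(w, o) = -30 + 6*w² (t(w, o) = 6*(w*w - 5) = 6*(w² - 5) = 6*(-5 + w²) = -30 + 6*w²)
Z(b(3, -5)) + t(13, -5)*56 = (3 - 3*(-5)) + (-30 + 6*13²)*56 = (3 + 15) + (-30 + 6*169)*56 = 18 + (-30 + 1014)*56 = 18 + 984*56 = 18 + 55104 = 55122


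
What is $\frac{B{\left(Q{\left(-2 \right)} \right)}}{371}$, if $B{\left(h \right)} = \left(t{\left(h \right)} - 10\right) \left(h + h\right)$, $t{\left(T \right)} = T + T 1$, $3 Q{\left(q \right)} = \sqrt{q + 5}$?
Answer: $\frac{4}{1113} - \frac{20 \sqrt{3}}{1113} \approx -0.02753$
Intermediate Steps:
$Q{\left(q \right)} = \frac{\sqrt{5 + q}}{3}$ ($Q{\left(q \right)} = \frac{\sqrt{q + 5}}{3} = \frac{\sqrt{5 + q}}{3}$)
$t{\left(T \right)} = 2 T$ ($t{\left(T \right)} = T + T = 2 T$)
$B{\left(h \right)} = 2 h \left(-10 + 2 h\right)$ ($B{\left(h \right)} = \left(2 h - 10\right) \left(h + h\right) = \left(-10 + 2 h\right) 2 h = 2 h \left(-10 + 2 h\right)$)
$\frac{B{\left(Q{\left(-2 \right)} \right)}}{371} = \frac{4 \frac{\sqrt{5 - 2}}{3} \left(-5 + \frac{\sqrt{5 - 2}}{3}\right)}{371} = 4 \frac{\sqrt{3}}{3} \left(-5 + \frac{\sqrt{3}}{3}\right) \frac{1}{371} = \frac{4 \sqrt{3} \left(-5 + \frac{\sqrt{3}}{3}\right)}{3} \cdot \frac{1}{371} = \frac{4 \sqrt{3} \left(-5 + \frac{\sqrt{3}}{3}\right)}{1113}$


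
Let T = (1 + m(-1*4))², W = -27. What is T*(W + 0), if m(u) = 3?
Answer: -432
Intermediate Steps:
T = 16 (T = (1 + 3)² = 4² = 16)
T*(W + 0) = 16*(-27 + 0) = 16*(-27) = -432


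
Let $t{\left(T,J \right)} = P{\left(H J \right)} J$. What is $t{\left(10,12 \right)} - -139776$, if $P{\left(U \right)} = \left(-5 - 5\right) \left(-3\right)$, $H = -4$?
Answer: $140136$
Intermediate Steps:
$P{\left(U \right)} = 30$ ($P{\left(U \right)} = \left(-10\right) \left(-3\right) = 30$)
$t{\left(T,J \right)} = 30 J$
$t{\left(10,12 \right)} - -139776 = 30 \cdot 12 - -139776 = 360 + 139776 = 140136$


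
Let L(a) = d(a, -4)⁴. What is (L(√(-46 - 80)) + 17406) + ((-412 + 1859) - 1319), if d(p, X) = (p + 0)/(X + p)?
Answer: 5*(-3539155*I + 4628976*√14)/(-1009*I + 1320*√14) ≈ 17534.0 - 0.77141*I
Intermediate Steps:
d(p, X) = p/(X + p)
L(a) = a⁴/(-4 + a)⁴ (L(a) = (a/(-4 + a))⁴ = a⁴/(-4 + a)⁴)
(L(√(-46 - 80)) + 17406) + ((-412 + 1859) - 1319) = ((√(-46 - 80))⁴/(-4 + √(-46 - 80))⁴ + 17406) + ((-412 + 1859) - 1319) = ((√(-126))⁴/(-4 + √(-126))⁴ + 17406) + (1447 - 1319) = ((3*I*√14)⁴/(-4 + 3*I*√14)⁴ + 17406) + 128 = (15876/(-4 + 3*I*√14)⁴ + 17406) + 128 = (17406 + 15876/(-4 + 3*I*√14)⁴) + 128 = 17534 + 15876/(-4 + 3*I*√14)⁴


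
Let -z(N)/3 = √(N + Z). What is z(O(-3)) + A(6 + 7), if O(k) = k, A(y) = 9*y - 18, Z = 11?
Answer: 99 - 6*√2 ≈ 90.515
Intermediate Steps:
A(y) = -18 + 9*y
z(N) = -3*√(11 + N) (z(N) = -3*√(N + 11) = -3*√(11 + N))
z(O(-3)) + A(6 + 7) = -3*√(11 - 3) + (-18 + 9*(6 + 7)) = -6*√2 + (-18 + 9*13) = -6*√2 + (-18 + 117) = -6*√2 + 99 = 99 - 6*√2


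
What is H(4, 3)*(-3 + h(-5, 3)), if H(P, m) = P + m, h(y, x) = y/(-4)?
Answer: -49/4 ≈ -12.250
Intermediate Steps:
h(y, x) = -y/4 (h(y, x) = y*(-¼) = -y/4)
H(4, 3)*(-3 + h(-5, 3)) = (4 + 3)*(-3 - ¼*(-5)) = 7*(-3 + 5/4) = 7*(-7/4) = -49/4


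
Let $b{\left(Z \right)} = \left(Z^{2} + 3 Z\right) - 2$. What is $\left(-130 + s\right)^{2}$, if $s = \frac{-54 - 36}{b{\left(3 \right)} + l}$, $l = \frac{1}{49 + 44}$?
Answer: $\frac{40779763600}{2217121} \approx 18393.0$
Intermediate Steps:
$b{\left(Z \right)} = -2 + Z^{2} + 3 Z$
$l = \frac{1}{93} \approx 0.010753$
$s = - \frac{8370}{1489}$ ($s = \frac{-54 - 36}{\left(-2 + 3^{2} + 3 \cdot 3\right) + \frac{1}{93}} = - \frac{90}{\left(-2 + 9 + 9\right) + \frac{1}{93}} = - \frac{90}{16 + \frac{1}{93}} = - \frac{90}{\frac{1489}{93}} = \left(-90\right) \frac{93}{1489} = - \frac{8370}{1489} \approx -5.6212$)
$\left(-130 + s\right)^{2} = \left(-130 - \frac{8370}{1489}\right)^{2} = \left(- \frac{201940}{1489}\right)^{2} = \frac{40779763600}{2217121}$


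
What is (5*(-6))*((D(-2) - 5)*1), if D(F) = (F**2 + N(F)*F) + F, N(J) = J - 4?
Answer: -270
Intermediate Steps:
N(J) = -4 + J
D(F) = F + F**2 + F*(-4 + F) (D(F) = (F**2 + (-4 + F)*F) + F = (F**2 + F*(-4 + F)) + F = F + F**2 + F*(-4 + F))
(5*(-6))*((D(-2) - 5)*1) = (5*(-6))*((-2*(-3 + 2*(-2)) - 5)*1) = -30*(-2*(-3 - 4) - 5) = -30*(-2*(-7) - 5) = -30*(14 - 5) = -270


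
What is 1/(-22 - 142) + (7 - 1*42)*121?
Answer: -694541/164 ≈ -4235.0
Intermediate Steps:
1/(-22 - 142) + (7 - 1*42)*121 = 1/(-164) + (7 - 42)*121 = -1/164 - 35*121 = -1/164 - 4235 = -694541/164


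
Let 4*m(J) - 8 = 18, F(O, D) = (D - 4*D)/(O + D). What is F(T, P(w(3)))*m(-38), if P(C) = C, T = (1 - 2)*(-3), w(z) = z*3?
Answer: -117/8 ≈ -14.625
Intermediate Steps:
w(z) = 3*z
T = 3 (T = -1*(-3) = 3)
F(O, D) = -3*D/(D + O) (F(O, D) = (-3*D)/(D + O) = -3*D/(D + O))
m(J) = 13/2 (m(J) = 2 + (¼)*18 = 2 + 9/2 = 13/2)
F(T, P(w(3)))*m(-38) = -3*3*3/(3*3 + 3)*(13/2) = -3*9/(9 + 3)*(13/2) = -3*9/12*(13/2) = -3*9*1/12*(13/2) = -9/4*13/2 = -117/8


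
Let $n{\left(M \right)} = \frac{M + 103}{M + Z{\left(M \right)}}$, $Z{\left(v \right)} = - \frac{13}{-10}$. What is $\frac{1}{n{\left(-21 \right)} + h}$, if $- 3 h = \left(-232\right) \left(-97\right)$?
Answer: $- \frac{591}{4435748} \approx -0.00013324$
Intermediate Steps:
$h = - \frac{22504}{3}$ ($h = - \frac{\left(-232\right) \left(-97\right)}{3} = \left(- \frac{1}{3}\right) 22504 = - \frac{22504}{3} \approx -7501.3$)
$Z{\left(v \right)} = \frac{13}{10}$ ($Z{\left(v \right)} = \left(-13\right) \left(- \frac{1}{10}\right) = \frac{13}{10}$)
$n{\left(M \right)} = \frac{103 + M}{\frac{13}{10} + M}$ ($n{\left(M \right)} = \frac{M + 103}{M + \frac{13}{10}} = \frac{103 + M}{\frac{13}{10} + M}$)
$\frac{1}{n{\left(-21 \right)} + h} = \frac{1}{\frac{10 \left(103 - 21\right)}{13 + 10 \left(-21\right)} - \frac{22504}{3}} = \frac{1}{10 \frac{1}{13 - 210} \cdot 82 - \frac{22504}{3}} = \frac{1}{10 \frac{1}{-197} \cdot 82 - \frac{22504}{3}} = \frac{1}{10 \left(- \frac{1}{197}\right) 82 - \frac{22504}{3}} = \frac{1}{- \frac{820}{197} - \frac{22504}{3}} = \frac{1}{- \frac{4435748}{591}} = - \frac{591}{4435748}$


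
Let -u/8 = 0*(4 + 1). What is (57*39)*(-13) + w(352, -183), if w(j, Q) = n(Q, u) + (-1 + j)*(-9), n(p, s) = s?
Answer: -32058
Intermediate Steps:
u = 0 (u = -0*(4 + 1) = -0*5 = -8*0 = 0)
w(j, Q) = 9 - 9*j (w(j, Q) = 0 + (-1 + j)*(-9) = 0 + (9 - 9*j) = 9 - 9*j)
(57*39)*(-13) + w(352, -183) = (57*39)*(-13) + (9 - 9*352) = 2223*(-13) + (9 - 3168) = -28899 - 3159 = -32058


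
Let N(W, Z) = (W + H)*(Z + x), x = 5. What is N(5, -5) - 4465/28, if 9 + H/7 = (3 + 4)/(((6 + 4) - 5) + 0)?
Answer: -4465/28 ≈ -159.46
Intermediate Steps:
H = -266/5 (H = -63 + 7*((3 + 4)/(((6 + 4) - 5) + 0)) = -63 + 7*(7/((10 - 5) + 0)) = -63 + 7*(7/(5 + 0)) = -63 + 7*(7/5) = -63 + 49/5 = -266/5 ≈ -53.200)
N(W, Z) = (5 + Z)*(-266/5 + W) (N(W, Z) = (W - 266/5)*(Z + 5) = (-266/5 + W)*(5 + Z) = (5 + Z)*(-266/5 + W))
N(5, -5) - 4465/28 = (-266 + 5*5 - 266/5*(-5) + 5*(-5)) - 4465/28 = (-266 + 25 + 266 - 25) - 4465/28 = 0 - 95*47/28 = 0 - 4465/28 = -4465/28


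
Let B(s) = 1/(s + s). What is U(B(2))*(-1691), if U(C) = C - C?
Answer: 0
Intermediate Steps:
B(s) = 1/(2*s)
U(C) = 0
U(B(2))*(-1691) = 0*(-1691) = 0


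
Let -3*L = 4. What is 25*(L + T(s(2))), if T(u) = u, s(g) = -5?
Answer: -475/3 ≈ -158.33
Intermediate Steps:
L = -4/3 (L = -⅓*4 = -4/3 ≈ -1.3333)
25*(L + T(s(2))) = 25*(-4/3 - 5) = 25*(-19/3) = -475/3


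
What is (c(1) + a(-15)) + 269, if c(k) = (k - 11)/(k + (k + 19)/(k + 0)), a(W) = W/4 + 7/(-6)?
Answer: 7381/28 ≈ 263.61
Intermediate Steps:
a(W) = -7/6 + W/4 (a(W) = W*(¼) + 7*(-⅙) = W/4 - 7/6 = -7/6 + W/4)
c(k) = (-11 + k)/(k + (19 + k)/k)
(c(1) + a(-15)) + 269 = (1*(-11 + 1)/(19 + 1 + 1²) + (-7/6 + (¼)*(-15))) + 269 = (1*(-10)/(19 + 1 + 1) + (-7/6 - 15/4)) + 269 = (1*(-10)/21 - 59/12) + 269 = (1*(1/21)*(-10) - 59/12) + 269 = (-10/21 - 59/12) + 269 = -151/28 + 269 = 7381/28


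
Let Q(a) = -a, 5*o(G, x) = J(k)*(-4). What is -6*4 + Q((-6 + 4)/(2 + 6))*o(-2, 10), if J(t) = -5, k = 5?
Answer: -23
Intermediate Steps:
o(G, x) = 4 (o(G, x) = (-5*(-4))/5 = (⅕)*20 = 4)
-6*4 + Q((-6 + 4)/(2 + 6))*o(-2, 10) = -6*4 - (-6 + 4)/(2 + 6)*4 = -24 - (-2)/8*4 = -24 - 1*(-¼)*4 = -24 + (¼)*4 = -24 + 1 = -23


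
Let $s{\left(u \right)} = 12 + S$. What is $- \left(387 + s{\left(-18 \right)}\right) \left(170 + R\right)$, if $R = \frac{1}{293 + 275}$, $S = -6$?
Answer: $- \frac{37948473}{568} \approx -66811.0$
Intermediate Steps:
$s{\left(u \right)} = 6$ ($s{\left(u \right)} = 12 - 6 = 6$)
$R = \frac{1}{568} \approx 0.0017606$
$- \left(387 + s{\left(-18 \right)}\right) \left(170 + R\right) = - \left(387 + 6\right) \left(170 + \frac{1}{568}\right) = - \frac{393 \cdot 96561}{568} = \left(-1\right) \frac{37948473}{568} = - \frac{37948473}{568}$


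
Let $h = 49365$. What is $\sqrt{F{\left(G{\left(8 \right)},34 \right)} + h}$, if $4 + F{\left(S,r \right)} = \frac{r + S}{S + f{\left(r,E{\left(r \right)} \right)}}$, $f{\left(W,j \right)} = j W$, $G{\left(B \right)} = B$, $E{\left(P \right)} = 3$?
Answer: $\frac{2 \sqrt{37329545}}{55} \approx 222.17$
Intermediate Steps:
$f{\left(W,j \right)} = W j$
$F{\left(S,r \right)} = -4 + \frac{S + r}{S + 3 r}$ ($F{\left(S,r \right)} = -4 + \frac{r + S}{S + r 3} = -4 + \frac{S + r}{S + 3 r}$)
$\sqrt{F{\left(G{\left(8 \right)},34 \right)} + h} = \sqrt{\frac{\left(-11\right) 34 - 24}{8 + 3 \cdot 34} + 49365} = \sqrt{\frac{-374 - 24}{8 + 102} + 49365} = \sqrt{\frac{1}{110} \left(-398\right) + 49365} = \sqrt{- \frac{199}{55} + 49365} = \sqrt{\frac{2714876}{55}} = \frac{2 \sqrt{37329545}}{55}$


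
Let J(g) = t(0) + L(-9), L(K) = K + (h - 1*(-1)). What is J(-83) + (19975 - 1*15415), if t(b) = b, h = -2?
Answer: 4550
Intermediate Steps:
L(K) = -1 + K (L(K) = K + (-2 - 1*(-1)) = K + (-2 + 1) = K - 1 = -1 + K)
J(g) = -10 (J(g) = 0 + (-1 - 9) = 0 - 10 = -10)
J(-83) + (19975 - 1*15415) = -10 + (19975 - 1*15415) = -10 + (19975 - 15415) = -10 + 4560 = 4550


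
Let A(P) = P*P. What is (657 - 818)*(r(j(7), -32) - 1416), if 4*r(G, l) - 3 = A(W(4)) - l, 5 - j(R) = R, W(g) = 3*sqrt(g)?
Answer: 900473/4 ≈ 2.2512e+5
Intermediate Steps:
A(P) = P**2
j(R) = 5 - R
r(G, l) = 39/4 - l/4 (r(G, l) = 3/4 + ((3*sqrt(4))**2 - l)/4 = 3/4 + ((3*2)**2 - l)/4 = 3/4 + (6**2 - l)/4 = 3/4 + (36 - l)/4 = 3/4 + (9 - l/4) = 39/4 - l/4)
(657 - 818)*(r(j(7), -32) - 1416) = (657 - 818)*((39/4 - 1/4*(-32)) - 1416) = -161*((39/4 + 8) - 1416) = -161*(71/4 - 1416) = -161*(-5593/4) = 900473/4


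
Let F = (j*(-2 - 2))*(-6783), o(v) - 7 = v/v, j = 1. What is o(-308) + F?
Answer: 27140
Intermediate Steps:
o(v) = 8 (o(v) = 7 + v/v = 7 + 1 = 8)
F = 27132 (F = (1*(-2 - 2))*(-6783) = (1*(-4))*(-6783) = -4*(-6783) = 27132)
o(-308) + F = 8 + 27132 = 27140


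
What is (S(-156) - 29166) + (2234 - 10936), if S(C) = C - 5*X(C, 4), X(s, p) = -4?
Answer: -38004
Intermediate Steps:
S(C) = 20 + C (S(C) = C - 5*(-4) = C + 20 = 20 + C)
(S(-156) - 29166) + (2234 - 10936) = ((20 - 156) - 29166) + (2234 - 10936) = (-136 - 29166) - 8702 = -29302 - 8702 = -38004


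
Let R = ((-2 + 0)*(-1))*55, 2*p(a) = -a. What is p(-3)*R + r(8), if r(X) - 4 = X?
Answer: 177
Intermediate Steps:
r(X) = 4 + X
p(a) = -a/2 (p(a) = (-a)/2 = -a/2)
R = 110 (R = -2*(-1)*55 = 2*55 = 110)
p(-3)*R + r(8) = -½*(-3)*110 + (4 + 8) = (3/2)*110 + 12 = 165 + 12 = 177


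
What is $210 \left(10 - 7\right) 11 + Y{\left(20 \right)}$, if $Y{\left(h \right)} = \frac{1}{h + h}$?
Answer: $\frac{277201}{40} \approx 6930.0$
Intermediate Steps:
$Y{\left(h \right)} = \frac{1}{2 h}$
$210 \left(10 - 7\right) 11 + Y{\left(20 \right)} = 210 \left(10 - 7\right) 11 + \frac{1}{2 \cdot 20} = 210 \cdot 3 \cdot 11 + \frac{1}{2} \cdot \frac{1}{20} = 210 \cdot 33 + \frac{1}{40} = 6930 + \frac{1}{40} = \frac{277201}{40}$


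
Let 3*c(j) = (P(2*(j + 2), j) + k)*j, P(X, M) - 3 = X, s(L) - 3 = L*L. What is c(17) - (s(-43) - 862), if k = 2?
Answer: -2239/3 ≈ -746.33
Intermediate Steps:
s(L) = 3 + L² (s(L) = 3 + L*L = 3 + L²)
P(X, M) = 3 + X
c(j) = j*(9 + 2*j)/3 (c(j) = (((3 + 2*(j + 2)) + 2)*j)/3 = (((3 + 2*(2 + j)) + 2)*j)/3 = (((3 + (4 + 2*j)) + 2)*j)/3 = (((7 + 2*j) + 2)*j)/3 = ((9 + 2*j)*j)/3 = (j*(9 + 2*j))/3 = j*(9 + 2*j)/3)
c(17) - (s(-43) - 862) = (⅓)*17*(9 + 2*17) - ((3 + (-43)²) - 862) = (⅓)*17*(9 + 34) - ((3 + 1849) - 862) = (⅓)*17*43 - (1852 - 862) = 731/3 - 1*990 = 731/3 - 990 = -2239/3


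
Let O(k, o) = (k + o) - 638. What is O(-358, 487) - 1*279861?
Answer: -280370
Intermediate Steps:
O(k, o) = -638 + k + o
O(-358, 487) - 1*279861 = (-638 - 358 + 487) - 1*279861 = -509 - 279861 = -280370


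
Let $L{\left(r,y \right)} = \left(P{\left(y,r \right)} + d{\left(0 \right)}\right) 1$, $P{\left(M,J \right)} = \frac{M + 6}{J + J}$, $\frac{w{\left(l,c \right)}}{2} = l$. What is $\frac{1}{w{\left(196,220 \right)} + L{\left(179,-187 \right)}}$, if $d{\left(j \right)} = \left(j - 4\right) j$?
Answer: $\frac{358}{140155} \approx 0.0025543$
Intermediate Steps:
$w{\left(l,c \right)} = 2 l$
$P{\left(M,J \right)} = \frac{6 + M}{2 J}$
$d{\left(j \right)} = j \left(-4 + j\right)$ ($d{\left(j \right)} = \left(-4 + j\right) j = j \left(-4 + j\right)$)
$L{\left(r,y \right)} = \frac{6 + y}{2 r}$ ($L{\left(r,y \right)} = \left(\frac{6 + y}{2 r} + 0 \left(-4 + 0\right)\right) 1 = \left(\frac{6 + y}{2 r} + 0 \left(-4\right)\right) 1 = \left(\frac{6 + y}{2 r} + 0\right) 1 = \frac{6 + y}{2 r} 1 = \frac{6 + y}{2 r}$)
$\frac{1}{w{\left(196,220 \right)} + L{\left(179,-187 \right)}} = \frac{1}{2 \cdot 196 + \frac{6 - 187}{2 \cdot 179}} = \frac{1}{392 + \frac{1}{2} \cdot \frac{1}{179} \left(-181\right)} = \frac{1}{392 - \frac{181}{358}} = \frac{1}{\frac{140155}{358}} = \frac{358}{140155}$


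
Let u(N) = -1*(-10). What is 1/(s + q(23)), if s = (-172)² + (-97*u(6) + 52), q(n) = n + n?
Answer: 1/28712 ≈ 3.4829e-5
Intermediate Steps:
u(N) = 10
q(n) = 2*n
s = 28666 (s = (-172)² + (-97*10 + 52) = 29584 + (-970 + 52) = 29584 - 918 = 28666)
1/(s + q(23)) = 1/(28666 + 2*23) = 1/(28666 + 46) = 1/28712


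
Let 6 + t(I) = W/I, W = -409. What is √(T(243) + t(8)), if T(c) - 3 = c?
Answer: √3022/4 ≈ 13.743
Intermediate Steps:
T(c) = 3 + c
t(I) = -6 - 409/I
√(T(243) + t(8)) = √((3 + 243) + (-6 - 409/8)) = √(246 + (-6 - 409*⅛)) = √(246 + (-6 - 409/8)) = √(246 - 457/8) = √(1511/8) = √3022/4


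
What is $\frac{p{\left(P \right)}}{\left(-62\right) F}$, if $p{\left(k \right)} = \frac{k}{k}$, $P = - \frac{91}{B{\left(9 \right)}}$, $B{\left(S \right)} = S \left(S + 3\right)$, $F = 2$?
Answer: $- \frac{1}{124} \approx -0.0080645$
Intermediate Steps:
$B{\left(S \right)} = S \left(3 + S\right)$
$P = - \frac{91}{108}$ ($P = - \frac{91}{9 \left(3 + 9\right)} = - \frac{91}{9 \cdot 12} = - \frac{91}{108} \approx -0.84259$)
$p{\left(k \right)} = 1$
$\frac{p{\left(P \right)}}{\left(-62\right) F} = 1 \frac{1}{\left(-62\right) 2} = 1 \frac{1}{-124} = 1 \left(- \frac{1}{124}\right) = - \frac{1}{124}$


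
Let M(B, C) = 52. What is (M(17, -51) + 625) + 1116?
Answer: 1793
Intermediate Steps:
(M(17, -51) + 625) + 1116 = (52 + 625) + 1116 = 677 + 1116 = 1793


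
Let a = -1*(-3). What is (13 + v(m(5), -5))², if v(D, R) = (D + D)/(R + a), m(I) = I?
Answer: 64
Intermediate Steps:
a = 3
v(D, R) = 2*D/(3 + R) (v(D, R) = (D + D)/(R + 3) = (2*D)/(3 + R) = 2*D/(3 + R))
(13 + v(m(5), -5))² = (13 + 2*5/(3 - 5))² = (13 + 2*5/(-2))² = (13 + 2*5*(-½))² = (13 - 5)² = 8² = 64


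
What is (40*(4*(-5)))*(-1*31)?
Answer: 24800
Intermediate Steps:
(40*(4*(-5)))*(-1*31) = (40*(-20))*(-31) = -800*(-31) = 24800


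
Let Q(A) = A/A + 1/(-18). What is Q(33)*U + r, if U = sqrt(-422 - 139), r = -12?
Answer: -12 + 17*I*sqrt(561)/18 ≈ -12.0 + 22.37*I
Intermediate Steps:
U = I*sqrt(561) (U = sqrt(-561) = I*sqrt(561) ≈ 23.685*I)
Q(A) = 17/18 (Q(A) = 1 + 1*(-1/18) = 1 - 1/18 = 17/18)
Q(33)*U + r = 17*(I*sqrt(561))/18 - 12 = 17*I*sqrt(561)/18 - 12 = -12 + 17*I*sqrt(561)/18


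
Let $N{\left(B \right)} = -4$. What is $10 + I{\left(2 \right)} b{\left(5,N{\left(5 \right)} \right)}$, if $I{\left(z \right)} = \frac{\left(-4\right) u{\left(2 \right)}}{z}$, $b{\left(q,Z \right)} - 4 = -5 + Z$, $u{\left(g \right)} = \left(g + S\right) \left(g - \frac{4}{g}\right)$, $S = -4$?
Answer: $10$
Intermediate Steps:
$u{\left(g \right)} = \left(-4 + g\right) \left(g - \frac{4}{g}\right)$ ($u{\left(g \right)} = \left(g - 4\right) \left(g - \frac{4}{g}\right) = \left(-4 + g\right) \left(g - \frac{4}{g}\right)$)
$b{\left(q,Z \right)} = -1 + Z$ ($b{\left(q,Z \right)} = 4 + \left(-5 + Z\right) = -1 + Z$)
$I{\left(z \right)} = 0$ ($I{\left(z \right)} = \frac{\left(-4\right) \left(-4 + 2^{2} - 8 + \frac{16}{2}\right)}{z} = \frac{\left(-4\right) \left(-4 + 4 - 8 + 16 \cdot \frac{1}{2}\right)}{z} = \frac{\left(-4\right) \left(-4 + 4 - 8 + 8\right)}{z} = \frac{\left(-4\right) 0}{z} = \frac{0}{z} = 0$)
$10 + I{\left(2 \right)} b{\left(5,N{\left(5 \right)} \right)} = 10 + 0 \left(-1 - 4\right) = 10 + 0 \left(-5\right) = 10 + 0 = 10$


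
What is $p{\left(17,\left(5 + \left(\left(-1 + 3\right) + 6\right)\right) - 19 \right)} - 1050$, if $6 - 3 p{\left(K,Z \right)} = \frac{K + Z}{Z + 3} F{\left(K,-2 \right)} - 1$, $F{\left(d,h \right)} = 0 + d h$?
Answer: $- \frac{9803}{9} \approx -1089.2$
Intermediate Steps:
$F{\left(d,h \right)} = d h$
$p{\left(K,Z \right)} = \frac{7}{3} + \frac{2 K \left(K + Z\right)}{3 \left(3 + Z\right)}$ ($p{\left(K,Z \right)} = 2 - \frac{\frac{K + Z}{Z + 3} K \left(-2\right) - 1}{3} = 2 - \frac{\frac{K + Z}{3 + Z} \left(- 2 K\right) - 1}{3} = 2 - \frac{- \frac{2 K \left(K + Z\right)}{3 + Z} - 1}{3} = 2 - \frac{-1 - \frac{2 K \left(K + Z\right)}{3 + Z}}{3} = 2 + \left(\frac{1}{3} + \frac{2 K \left(K + Z\right)}{3 \left(3 + Z\right)}\right) = \frac{7}{3} + \frac{2 K \left(K + Z\right)}{3 \left(3 + Z\right)}$)
$p{\left(17,\left(5 + \left(\left(-1 + 3\right) + 6\right)\right) - 19 \right)} - 1050 = \frac{21 + 2 \cdot 17^{2} + 7 \left(\left(5 + \left(\left(-1 + 3\right) + 6\right)\right) - 19\right) + 2 \cdot 17 \left(\left(5 + \left(\left(-1 + 3\right) + 6\right)\right) - 19\right)}{3 \left(3 + \left(\left(5 + \left(\left(-1 + 3\right) + 6\right)\right) - 19\right)\right)} - 1050 = \frac{21 + 2 \cdot 289 + 7 \left(\left(5 + \left(2 + 6\right)\right) - 19\right) + 2 \cdot 17 \left(\left(5 + \left(2 + 6\right)\right) - 19\right)}{3 \left(3 + \left(\left(5 + \left(2 + 6\right)\right) - 19\right)\right)} - 1050 = \frac{21 + 578 + 7 \left(\left(5 + 8\right) - 19\right) + 2 \cdot 17 \left(\left(5 + 8\right) - 19\right)}{3 \left(3 + \left(\left(5 + 8\right) - 19\right)\right)} - 1050 = \frac{21 + 578 + 7 \left(13 - 19\right) + 2 \cdot 17 \left(13 - 19\right)}{3 \left(3 + \left(13 - 19\right)\right)} - 1050 = \frac{21 + 578 + 7 \left(-6\right) + 2 \cdot 17 \left(-6\right)}{3 \left(3 - 6\right)} - 1050 = \frac{21 + 578 - 42 - 204}{3 \left(-3\right)} - 1050 = \frac{1}{3} \left(- \frac{1}{3}\right) 353 - 1050 = - \frac{353}{9} - 1050 = - \frac{9803}{9}$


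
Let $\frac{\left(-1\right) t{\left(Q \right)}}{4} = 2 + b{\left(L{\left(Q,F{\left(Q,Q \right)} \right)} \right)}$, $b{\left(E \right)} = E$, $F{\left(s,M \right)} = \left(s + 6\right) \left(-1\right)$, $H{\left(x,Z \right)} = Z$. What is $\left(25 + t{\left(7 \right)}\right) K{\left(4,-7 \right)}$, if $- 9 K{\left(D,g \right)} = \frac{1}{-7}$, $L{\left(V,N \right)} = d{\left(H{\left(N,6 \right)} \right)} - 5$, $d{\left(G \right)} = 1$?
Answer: $\frac{11}{21} \approx 0.52381$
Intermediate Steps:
$F{\left(s,M \right)} = -6 - s$ ($F{\left(s,M \right)} = \left(6 + s\right) \left(-1\right) = -6 - s$)
$L{\left(V,N \right)} = -4$ ($L{\left(V,N \right)} = 1 - 5 = -4$)
$K{\left(D,g \right)} = \frac{1}{63}$ ($K{\left(D,g \right)} = - \frac{1}{9 \left(-7\right)} = \left(- \frac{1}{9}\right) \left(- \frac{1}{7}\right) = \frac{1}{63}$)
$t{\left(Q \right)} = 8$ ($t{\left(Q \right)} = - 4 \left(2 - 4\right) = \left(-4\right) \left(-2\right) = 8$)
$\left(25 + t{\left(7 \right)}\right) K{\left(4,-7 \right)} = \left(25 + 8\right) \frac{1}{63} = 33 \cdot \frac{1}{63} = \frac{11}{21}$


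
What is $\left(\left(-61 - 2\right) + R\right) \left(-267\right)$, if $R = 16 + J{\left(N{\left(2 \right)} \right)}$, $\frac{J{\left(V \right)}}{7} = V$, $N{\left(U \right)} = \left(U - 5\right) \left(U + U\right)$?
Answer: $34977$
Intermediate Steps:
$N{\left(U \right)} = 2 U \left(-5 + U\right)$ ($N{\left(U \right)} = \left(-5 + U\right) 2 U = 2 U \left(-5 + U\right)$)
$J{\left(V \right)} = 7 V$
$R = -68$ ($R = 16 + 7 \cdot 2 \cdot 2 \left(-5 + 2\right) = 16 + 7 \cdot 2 \cdot 2 \left(-3\right) = 16 + 7 \left(-12\right) = 16 - 84 = -68$)
$\left(\left(-61 - 2\right) + R\right) \left(-267\right) = \left(\left(-61 - 2\right) - 68\right) \left(-267\right) = \left(-63 - 68\right) \left(-267\right) = \left(-131\right) \left(-267\right) = 34977$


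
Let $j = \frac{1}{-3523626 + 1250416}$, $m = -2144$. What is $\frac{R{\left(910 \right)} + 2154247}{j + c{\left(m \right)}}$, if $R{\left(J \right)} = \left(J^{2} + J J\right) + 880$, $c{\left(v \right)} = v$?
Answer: $- \frac{8663946649670}{4873762241} \approx -1777.7$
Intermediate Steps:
$j = - \frac{1}{2273210}$ ($j = \frac{1}{-2273210} = - \frac{1}{2273210} \approx -4.3991 \cdot 10^{-7}$)
$R{\left(J \right)} = 880 + 2 J^{2}$ ($R{\left(J \right)} = \left(J^{2} + J^{2}\right) + 880 = 2 J^{2} + 880 = 880 + 2 J^{2}$)
$\frac{R{\left(910 \right)} + 2154247}{j + c{\left(m \right)}} = \frac{\left(880 + 2 \cdot 910^{2}\right) + 2154247}{- \frac{1}{2273210} - 2144} = \frac{\left(880 + 2 \cdot 828100\right) + 2154247}{- \frac{4873762241}{2273210}} = \left(\left(880 + 1656200\right) + 2154247\right) \left(- \frac{2273210}{4873762241}\right) = \left(1657080 + 2154247\right) \left(- \frac{2273210}{4873762241}\right) = 3811327 \left(- \frac{2273210}{4873762241}\right) = - \frac{8663946649670}{4873762241}$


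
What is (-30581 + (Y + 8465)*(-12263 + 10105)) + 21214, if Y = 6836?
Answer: -33028925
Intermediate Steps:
(-30581 + (Y + 8465)*(-12263 + 10105)) + 21214 = (-30581 + (6836 + 8465)*(-12263 + 10105)) + 21214 = (-30581 + 15301*(-2158)) + 21214 = (-30581 - 33019558) + 21214 = -33050139 + 21214 = -33028925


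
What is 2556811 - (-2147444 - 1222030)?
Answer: 5926285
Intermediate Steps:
2556811 - (-2147444 - 1222030) = 2556811 - 1*(-3369474) = 2556811 + 3369474 = 5926285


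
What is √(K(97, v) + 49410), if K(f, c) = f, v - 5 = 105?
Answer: √49507 ≈ 222.50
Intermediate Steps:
v = 110 (v = 5 + 105 = 110)
√(K(97, v) + 49410) = √(97 + 49410) = √49507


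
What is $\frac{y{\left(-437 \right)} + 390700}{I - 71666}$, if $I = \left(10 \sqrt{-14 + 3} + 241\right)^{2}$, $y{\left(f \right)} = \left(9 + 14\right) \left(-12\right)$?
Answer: $- \frac{104243208}{8567375} - \frac{376368736 i \sqrt{11}}{94241125} \approx -12.167 - 13.246 i$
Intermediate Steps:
$y{\left(f \right)} = -276$ ($y{\left(f \right)} = 23 \left(-12\right) = -276$)
$I = \left(241 + 10 i \sqrt{11}\right)^{2}$ ($I = \left(10 \sqrt{-11} + 241\right)^{2} = \left(10 i \sqrt{11} + 241\right)^{2} = \left(241 + 10 i \sqrt{11}\right)^{2} \approx 56981.0 + 15986.0 i$)
$\frac{y{\left(-437 \right)} + 390700}{I - 71666} = \frac{-276 + 390700}{\left(56981 + 4820 i \sqrt{11}\right) - 71666} = \frac{390424}{-14685 + 4820 i \sqrt{11}}$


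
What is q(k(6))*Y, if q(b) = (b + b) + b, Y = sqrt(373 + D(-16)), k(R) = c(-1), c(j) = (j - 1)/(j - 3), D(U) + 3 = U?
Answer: 3*sqrt(354)/2 ≈ 28.222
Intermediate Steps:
D(U) = -3 + U
c(j) = (-1 + j)/(-3 + j)
k(R) = 1/2 (k(R) = (-1 - 1)/(-3 - 1) = -2/(-4) = -1/4*(-2) = 1/2)
Y = sqrt(354) (Y = sqrt(373 + (-3 - 16)) = sqrt(373 - 19) = sqrt(354) ≈ 18.815)
q(b) = 3*b (q(b) = 2*b + b = 3*b)
q(k(6))*Y = (3*(1/2))*sqrt(354) = 3*sqrt(354)/2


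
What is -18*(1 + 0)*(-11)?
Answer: 198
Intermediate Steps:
-18*(1 + 0)*(-11) = -18*(-11) = 198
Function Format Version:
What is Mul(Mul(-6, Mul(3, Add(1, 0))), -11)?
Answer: 198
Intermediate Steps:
Mul(Mul(-6, Mul(3, Add(1, 0))), -11) = Mul(Mul(-6, Mul(3, 1)), -11) = Mul(Mul(-6, 3), -11) = Mul(-18, -11) = 198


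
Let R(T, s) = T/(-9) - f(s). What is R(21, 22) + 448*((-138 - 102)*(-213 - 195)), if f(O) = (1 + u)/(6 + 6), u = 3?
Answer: 131604472/3 ≈ 4.3868e+7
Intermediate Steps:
f(O) = ⅓ (f(O) = (1 + 3)/(6 + 6) = 4/12 = (1/12)*4 = ⅓)
R(T, s) = -⅓ - T/9 (R(T, s) = T/(-9) - 1*⅓ = T*(-⅑) - ⅓ = -T/9 - ⅓ = -⅓ - T/9)
R(21, 22) + 448*((-138 - 102)*(-213 - 195)) = (-⅓ - ⅑*21) + 448*((-138 - 102)*(-213 - 195)) = (-⅓ - 7/3) + 448*(-240*(-408)) = -8/3 + 448*97920 = -8/3 + 43868160 = 131604472/3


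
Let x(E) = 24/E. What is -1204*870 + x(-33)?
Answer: -11522288/11 ≈ -1.0475e+6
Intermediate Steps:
-1204*870 + x(-33) = -1204*870 + 24/(-33) = -1047480 + 24*(-1/33) = -1047480 - 8/11 = -11522288/11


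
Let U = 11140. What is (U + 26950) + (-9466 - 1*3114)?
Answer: 25510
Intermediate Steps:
(U + 26950) + (-9466 - 1*3114) = (11140 + 26950) + (-9466 - 1*3114) = 38090 + (-9466 - 3114) = 38090 - 12580 = 25510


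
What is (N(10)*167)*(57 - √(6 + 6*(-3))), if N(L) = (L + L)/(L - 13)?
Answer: -63460 + 6680*I*√3/3 ≈ -63460.0 + 3856.7*I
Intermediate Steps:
N(L) = 2*L/(-13 + L) (N(L) = (2*L)/(-13 + L) = 2*L/(-13 + L))
(N(10)*167)*(57 - √(6 + 6*(-3))) = ((2*10/(-13 + 10))*167)*(57 - √(6 + 6*(-3))) = ((2*10/(-3))*167)*(57 - √(6 - 18)) = ((2*10*(-⅓))*167)*(57 - √(-12)) = (-20/3*167)*(57 - 2*I*√3) = -3340*(57 - 2*I*√3)/3 = -63460 + 6680*I*√3/3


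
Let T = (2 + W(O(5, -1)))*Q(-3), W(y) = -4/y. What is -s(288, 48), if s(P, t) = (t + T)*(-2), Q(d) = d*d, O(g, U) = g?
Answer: 588/5 ≈ 117.60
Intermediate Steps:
Q(d) = d**2
T = 54/5 (T = (2 - 4/5)*(-3)**2 = (2 - 4*1/5)*9 = (2 - 4/5)*9 = (6/5)*9 = 54/5 ≈ 10.800)
s(P, t) = -108/5 - 2*t (s(P, t) = (t + 54/5)*(-2) = (54/5 + t)*(-2) = -108/5 - 2*t)
-s(288, 48) = -(-108/5 - 2*48) = -(-108/5 - 96) = -1*(-588/5) = 588/5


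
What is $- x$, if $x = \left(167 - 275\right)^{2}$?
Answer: $-11664$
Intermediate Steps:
$x = 11664$ ($x = \left(-108\right)^{2} = 11664$)
$- x = \left(-1\right) 11664 = -11664$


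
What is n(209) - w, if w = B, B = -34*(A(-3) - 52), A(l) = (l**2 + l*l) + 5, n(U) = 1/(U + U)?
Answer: -412147/418 ≈ -986.00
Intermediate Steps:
n(U) = 1/(2*U)
A(l) = 5 + 2*l**2 (A(l) = (l**2 + l**2) + 5 = 2*l**2 + 5 = 5 + 2*l**2)
B = 986 (B = -34*((5 + 2*(-3)**2) - 52) = -34*((5 + 2*9) - 52) = -34*((5 + 18) - 52) = -34*(23 - 52) = -34*(-29) = 986)
w = 986
n(209) - w = (1/2)/209 - 1*986 = (1/2)*(1/209) - 986 = 1/418 - 986 = -412147/418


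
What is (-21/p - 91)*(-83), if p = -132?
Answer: 331751/44 ≈ 7539.8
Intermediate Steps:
(-21/p - 91)*(-83) = (-21/(-132) - 91)*(-83) = (-21*(-1/132) - 91)*(-83) = (7/44 - 91)*(-83) = -3997/44*(-83) = 331751/44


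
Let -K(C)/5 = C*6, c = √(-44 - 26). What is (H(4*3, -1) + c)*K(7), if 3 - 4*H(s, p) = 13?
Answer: 525 - 210*I*√70 ≈ 525.0 - 1757.0*I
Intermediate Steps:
H(s, p) = -5/2 (H(s, p) = ¾ - ¼*13 = ¾ - 13/4 = -5/2)
c = I*√70 (c = √(-70) = I*√70 ≈ 8.3666*I)
K(C) = -30*C (K(C) = -5*C*6 = -30*C)
(H(4*3, -1) + c)*K(7) = (-5/2 + I*√70)*(-30*7) = (-5/2 + I*√70)*(-210) = 525 - 210*I*√70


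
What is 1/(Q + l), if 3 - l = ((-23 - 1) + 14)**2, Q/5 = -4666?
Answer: -1/23427 ≈ -4.2686e-5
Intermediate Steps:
Q = -23330 (Q = 5*(-4666) = -23330)
l = -97 (l = 3 - ((-23 - 1) + 14)**2 = 3 - (-24 + 14)**2 = 3 - 1*(-10)**2 = 3 - 1*100 = 3 - 100 = -97)
1/(Q + l) = 1/(-23330 - 97) = 1/(-23427) = -1/23427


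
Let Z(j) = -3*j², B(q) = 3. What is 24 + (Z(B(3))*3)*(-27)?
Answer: 2211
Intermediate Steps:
24 + (Z(B(3))*3)*(-27) = 24 + (-3*3²*3)*(-27) = 24 + (-3*9*3)*(-27) = 24 - 27*3*(-27) = 24 - 81*(-27) = 24 + 2187 = 2211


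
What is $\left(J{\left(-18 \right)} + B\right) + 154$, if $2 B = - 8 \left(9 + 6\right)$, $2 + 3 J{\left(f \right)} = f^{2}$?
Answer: $\frac{604}{3} \approx 201.33$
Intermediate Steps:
$J{\left(f \right)} = - \frac{2}{3} + \frac{f^{2}}{3}$
$B = -60$ ($B = \frac{\left(-8\right) \left(9 + 6\right)}{2} = \frac{\left(-8\right) 15}{2} = \frac{1}{2} \left(-120\right) = -60$)
$\left(J{\left(-18 \right)} + B\right) + 154 = \left(\left(- \frac{2}{3} + \frac{\left(-18\right)^{2}}{3}\right) - 60\right) + 154 = \left(\left(- \frac{2}{3} + \frac{1}{3} \cdot 324\right) - 60\right) + 154 = \left(\left(- \frac{2}{3} + 108\right) - 60\right) + 154 = \left(\frac{322}{3} - 60\right) + 154 = \frac{142}{3} + 154 = \frac{604}{3}$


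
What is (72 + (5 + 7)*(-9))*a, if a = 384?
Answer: -13824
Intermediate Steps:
(72 + (5 + 7)*(-9))*a = (72 + (5 + 7)*(-9))*384 = (72 + 12*(-9))*384 = (72 - 108)*384 = -36*384 = -13824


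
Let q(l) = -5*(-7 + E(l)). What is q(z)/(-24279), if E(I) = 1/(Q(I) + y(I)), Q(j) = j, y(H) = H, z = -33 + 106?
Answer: -5105/3544734 ≈ -0.0014402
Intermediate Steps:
z = 73
E(I) = 1/(2*I) (E(I) = 1/(I + I) = 1/(2*I))
q(l) = 35 - 5/(2*l) (q(l) = -5*(-7 + 1/(2*l)) = 35 - 5/(2*l))
q(z)/(-24279) = (35 - 5/2/73)/(-24279) = (35 - 5/2*1/73)*(-1/24279) = (35 - 5/146)*(-1/24279) = (5105/146)*(-1/24279) = -5105/3544734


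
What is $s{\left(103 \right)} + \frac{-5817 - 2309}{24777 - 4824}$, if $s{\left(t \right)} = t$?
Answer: $\frac{2047033}{19953} \approx 102.59$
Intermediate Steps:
$s{\left(103 \right)} + \frac{-5817 - 2309}{24777 - 4824} = 103 + \frac{-5817 - 2309}{24777 - 4824} = 103 - \frac{8126}{19953} = \frac{2047033}{19953}$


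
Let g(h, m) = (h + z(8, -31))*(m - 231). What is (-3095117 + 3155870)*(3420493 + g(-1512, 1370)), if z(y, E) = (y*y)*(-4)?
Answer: 85463735973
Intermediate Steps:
z(y, E) = -4*y² (z(y, E) = y²*(-4) = -4*y²)
g(h, m) = (-256 + h)*(-231 + m) (g(h, m) = (h - 4*8²)*(m - 231) = (h - 4*64)*(-231 + m) = (h - 256)*(-231 + m) = (-256 + h)*(-231 + m))
(-3095117 + 3155870)*(3420493 + g(-1512, 1370)) = (-3095117 + 3155870)*(3420493 + (59136 - 256*1370 - 231*(-1512) - 1512*1370)) = 60753*(3420493 + (59136 - 350720 + 349272 - 2071440)) = 60753*(3420493 - 2013752) = 60753*1406741 = 85463735973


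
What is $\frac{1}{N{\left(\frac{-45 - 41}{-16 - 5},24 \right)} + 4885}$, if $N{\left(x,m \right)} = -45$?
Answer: $\frac{1}{4840} \approx 0.00020661$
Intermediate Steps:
$\frac{1}{N{\left(\frac{-45 - 41}{-16 - 5},24 \right)} + 4885} = \frac{1}{-45 + 4885} = \frac{1}{4840}$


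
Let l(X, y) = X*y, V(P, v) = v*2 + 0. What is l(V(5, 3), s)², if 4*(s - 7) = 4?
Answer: 2304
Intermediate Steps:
s = 8 (s = 7 + (¼)*4 = 7 + 1 = 8)
V(P, v) = 2*v (V(P, v) = 2*v + 0 = 2*v)
l(V(5, 3), s)² = ((2*3)*8)² = (6*8)² = 48² = 2304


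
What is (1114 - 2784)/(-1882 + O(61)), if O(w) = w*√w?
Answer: 3142940/3314943 + 101870*√61/3314943 ≈ 1.1881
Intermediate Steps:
O(w) = w^(3/2)
(1114 - 2784)/(-1882 + O(61)) = (1114 - 2784)/(-1882 + 61^(3/2)) = -1670/(-1882 + 61*√61)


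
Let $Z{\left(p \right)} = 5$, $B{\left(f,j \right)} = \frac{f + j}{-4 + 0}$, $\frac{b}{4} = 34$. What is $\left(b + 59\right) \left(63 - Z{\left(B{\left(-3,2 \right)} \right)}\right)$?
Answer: $11310$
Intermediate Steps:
$b = 136$ ($b = 4 \cdot 34 = 136$)
$B{\left(f,j \right)} = - \frac{f}{4} - \frac{j}{4}$ ($B{\left(f,j \right)} = \frac{f + j}{-4} = \left(f + j\right) \left(- \frac{1}{4}\right) = - \frac{f}{4} - \frac{j}{4}$)
$\left(b + 59\right) \left(63 - Z{\left(B{\left(-3,2 \right)} \right)}\right) = \left(136 + 59\right) \left(63 - 5\right) = 195 \left(63 - 5\right) = 195 \cdot 58 = 11310$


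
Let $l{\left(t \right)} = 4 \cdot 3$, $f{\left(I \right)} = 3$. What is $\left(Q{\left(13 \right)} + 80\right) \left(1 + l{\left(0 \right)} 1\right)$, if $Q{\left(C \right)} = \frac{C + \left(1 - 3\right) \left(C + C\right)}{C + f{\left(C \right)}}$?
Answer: $\frac{16133}{16} \approx 1008.3$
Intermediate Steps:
$l{\left(t \right)} = 12$
$Q{\left(C \right)} = - \frac{3 C}{3 + C}$ ($Q{\left(C \right)} = \frac{C + \left(1 - 3\right) \left(C + C\right)}{C + 3} = \frac{C - 2 \cdot 2 C}{3 + C} = \frac{C - 4 C}{3 + C} = \frac{\left(-3\right) C}{3 + C} = - \frac{3 C}{3 + C}$)
$\left(Q{\left(13 \right)} + 80\right) \left(1 + l{\left(0 \right)} 1\right) = \left(\left(-3\right) 13 \frac{1}{3 + 13} + 80\right) \left(1 + 12 \cdot 1\right) = \left(\left(-3\right) 13 \cdot \frac{1}{16} + 80\right) \left(1 + 12\right) = \left(\left(-3\right) 13 \cdot \frac{1}{16} + 80\right) 13 = \left(- \frac{39}{16} + 80\right) 13 = \frac{1241}{16} \cdot 13 = \frac{16133}{16}$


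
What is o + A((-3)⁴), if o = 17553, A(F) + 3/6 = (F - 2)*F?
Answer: 47903/2 ≈ 23952.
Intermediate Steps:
A(F) = -½ + F*(-2 + F) (A(F) = -½ + (F - 2)*F = -½ + (-2 + F)*F = -½ + F*(-2 + F))
o + A((-3)⁴) = 17553 + (-½ + ((-3)⁴)² - 2*(-3)⁴) = 17553 + (-½ + 81² - 2*81) = 17553 + (-½ + 6561 - 162) = 17553 + 12797/2 = 47903/2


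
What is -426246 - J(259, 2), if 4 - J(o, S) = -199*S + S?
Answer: -426646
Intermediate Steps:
J(o, S) = 4 + 198*S (J(o, S) = 4 - (-199*S + S) = 4 - (-198)*S = 4 + 198*S)
-426246 - J(259, 2) = -426246 - (4 + 198*2) = -426246 - (4 + 396) = -426246 - 1*400 = -426246 - 400 = -426646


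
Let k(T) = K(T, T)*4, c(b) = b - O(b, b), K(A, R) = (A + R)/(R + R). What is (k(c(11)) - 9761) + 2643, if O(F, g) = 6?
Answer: -7114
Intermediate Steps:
K(A, R) = (A + R)/(2*R) (K(A, R) = (A + R)/((2*R)) = (A + R)*(1/(2*R)) = (A + R)/(2*R))
c(b) = -6 + b (c(b) = b - 1*6 = b - 6 = -6 + b)
k(T) = 4 (k(T) = ((T + T)/(2*T))*4 = ((2*T)/(2*T))*4 = 1*4 = 4)
(k(c(11)) - 9761) + 2643 = (4 - 9761) + 2643 = -9757 + 2643 = -7114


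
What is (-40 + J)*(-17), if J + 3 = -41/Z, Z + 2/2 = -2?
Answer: 1496/3 ≈ 498.67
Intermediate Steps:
Z = -3 (Z = -1 - 2 = -3)
J = 32/3 (J = -3 - 41/(-3) = -3 - 41*(-⅓) = -3 + 41/3 = 32/3 ≈ 10.667)
(-40 + J)*(-17) = (-40 + 32/3)*(-17) = -88/3*(-17) = 1496/3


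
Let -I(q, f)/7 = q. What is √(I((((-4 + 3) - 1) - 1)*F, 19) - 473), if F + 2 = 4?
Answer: I*√431 ≈ 20.761*I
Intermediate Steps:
F = 2 (F = -2 + 4 = 2)
I(q, f) = -7*q
√(I((((-4 + 3) - 1) - 1)*F, 19) - 473) = √(-7*(((-4 + 3) - 1) - 1)*2 - 473) = √(-7*((-1 - 1) - 1)*2 - 473) = √(-7*(-2 - 1)*2 - 473) = √(-(-21)*2 - 473) = √(-7*(-6) - 473) = √(42 - 473) = √(-431) = I*√431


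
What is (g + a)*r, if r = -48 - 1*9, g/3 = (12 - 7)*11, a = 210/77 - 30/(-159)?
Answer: -5580015/583 ≈ -9571.2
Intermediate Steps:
a = 1700/583 (a = 210*(1/77) - 30*(-1/159) = 30/11 + 10/53 = 1700/583 ≈ 2.9160)
g = 165 (g = 3*((12 - 7)*11) = 3*(5*11) = 3*55 = 165)
r = -57 (r = -48 - 9 = -57)
(g + a)*r = (165 + 1700/583)*(-57) = (97895/583)*(-57) = -5580015/583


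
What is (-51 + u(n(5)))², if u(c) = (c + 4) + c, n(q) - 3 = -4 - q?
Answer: 3481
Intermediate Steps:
n(q) = -1 - q (n(q) = 3 + (-4 - q) = -1 - q)
u(c) = 4 + 2*c (u(c) = (4 + c) + c = 4 + 2*c)
(-51 + u(n(5)))² = (-51 + (4 + 2*(-1 - 1*5)))² = (-51 + (4 + 2*(-1 - 5)))² = (-51 + (4 + 2*(-6)))² = (-51 + (4 - 12))² = (-51 - 8)² = (-59)² = 3481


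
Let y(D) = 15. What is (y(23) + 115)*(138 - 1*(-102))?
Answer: 31200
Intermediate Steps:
(y(23) + 115)*(138 - 1*(-102)) = (15 + 115)*(138 - 1*(-102)) = 130*(138 + 102) = 130*240 = 31200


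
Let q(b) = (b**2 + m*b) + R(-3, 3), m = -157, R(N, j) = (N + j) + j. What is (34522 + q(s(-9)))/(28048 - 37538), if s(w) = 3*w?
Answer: -541/130 ≈ -4.1615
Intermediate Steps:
R(N, j) = N + 2*j
q(b) = 3 + b**2 - 157*b (q(b) = (b**2 - 157*b) + (-3 + 2*3) = (b**2 - 157*b) + (-3 + 6) = (b**2 - 157*b) + 3 = 3 + b**2 - 157*b)
(34522 + q(s(-9)))/(28048 - 37538) = (34522 + (3 + (3*(-9))**2 - 471*(-9)))/(28048 - 37538) = (34522 + (3 + (-27)**2 - 157*(-27)))/(-9490) = (34522 + (3 + 729 + 4239))*(-1/9490) = (34522 + 4971)*(-1/9490) = 39493*(-1/9490) = -541/130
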